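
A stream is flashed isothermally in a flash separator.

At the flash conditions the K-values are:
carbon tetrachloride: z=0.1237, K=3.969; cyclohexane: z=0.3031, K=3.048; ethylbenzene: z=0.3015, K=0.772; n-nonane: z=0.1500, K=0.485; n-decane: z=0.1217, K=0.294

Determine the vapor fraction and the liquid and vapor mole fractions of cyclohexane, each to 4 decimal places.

Let ψ = V/F and solve Σ zᵢ(Kᵢ−1)/(1+ψ(Kᵢ−1)) = 0.
Check two-phase: ΣzᵢKᵢ = 1.7561 > 1 and Σzᵢ/Kᵢ = 1.2444 > 1, so g(0) = 0.7561 > 0 and g(1) = -0.2444 < 0.
Iterate (Newton) starting at ψ = 0.68:
  ψ = 0.6800: g = 0.01560, g' = -0.6823 → ψ = 0.7029
  ψ = 0.7029: g = -0.00005, g' = -0.6870 → ψ = 0.7028
Converged at ψ = 0.7028.
Compositions from xᵢ = zᵢ/(1+ψ(Kᵢ−1)), yᵢ = Kᵢxᵢ:
  carbon tetrachloride: x = 0.0401, y = 0.1591
  cyclohexane: x = 0.1243, y = 0.3787
  ethylbenzene: x = 0.3590, y = 0.2772
  n-nonane: x = 0.2351, y = 0.1140
  n-decane: x = 0.2416, y = 0.0710

ψ = 0.7028, x_cyclohexane = 0.1243, y_cyclohexane = 0.3787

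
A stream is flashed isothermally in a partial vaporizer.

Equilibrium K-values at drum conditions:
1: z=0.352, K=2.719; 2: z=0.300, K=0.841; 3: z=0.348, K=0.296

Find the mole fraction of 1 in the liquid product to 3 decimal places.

Material balance + equilibrium reduce to Σ zᵢ(Kᵢ−1)/(1+V/F(Kᵢ−1)) = 0.
g(0) = ΣzᵢKᵢ − 1 = 0.312 and g(1) = 1 − Σzᵢ/Kᵢ = -0.662, so a root lies in (0, 1).
Newton–Raphson from V/F = 0.34:
  V/F = 0.340: g = 0.0094, g' = -0.721 → V/F = 0.353
Converged at V/F = 0.353.
Compositions from xᵢ = zᵢ/(1+V/F(Kᵢ−1)), yᵢ = Kᵢxᵢ:
  1: x = 0.219, y = 0.596
  2: x = 0.318, y = 0.267
  3: x = 0.463, y = 0.137

x_1 = 0.219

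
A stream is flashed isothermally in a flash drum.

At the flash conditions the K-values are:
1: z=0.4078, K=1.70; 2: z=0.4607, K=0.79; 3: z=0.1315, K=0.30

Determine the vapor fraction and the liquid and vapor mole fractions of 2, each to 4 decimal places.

Material balance + equilibrium reduce to Σ zᵢ(Kᵢ−1)/(1+ψ(Kᵢ−1)) = 0.
Check two-phase: ΣzᵢKᵢ = 1.0967 > 1 and Σzᵢ/Kᵢ = 1.2614 > 1, so g(0) = 0.0967 > 0 and g(1) = -0.2614 < 0.
Newton–Raphson from ψ = 0.5:
  ψ = 0.5000: g = -0.03826, g' = -0.2875 → ψ = 0.3669
  ψ = 0.3669: g = -0.00156, g' = -0.2670 → ψ = 0.3611
Converged at ψ = 0.3611.
Compositions from xᵢ = zᵢ/(1+ψ(Kᵢ−1)), yᵢ = Kᵢxᵢ:
  1: x = 0.3255, y = 0.5534
  2: x = 0.4985, y = 0.3938
  3: x = 0.1760, y = 0.0528

ψ = 0.3611, x_2 = 0.4985, y_2 = 0.3938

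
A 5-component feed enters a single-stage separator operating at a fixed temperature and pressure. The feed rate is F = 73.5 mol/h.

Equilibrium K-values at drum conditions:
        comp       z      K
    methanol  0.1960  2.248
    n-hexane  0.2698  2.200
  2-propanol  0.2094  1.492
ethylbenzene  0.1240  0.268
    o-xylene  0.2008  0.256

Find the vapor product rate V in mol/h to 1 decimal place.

Let ψ = V/F and solve Σ zᵢ(Kᵢ−1)/(1+ψ(Kᵢ−1)) = 0.
g(0) = ΣzᵢKᵢ − 1 = 0.4312 and g(1) = 1 − Σzᵢ/Kᵢ = -0.5972, so a root lies in (0, 1).
Newton–Raphson from ψ = 0.5:
  ψ = 0.5000: g = 0.05460, g' = -0.7473 → ψ = 0.5731
  ψ = 0.5731: g = -0.00197, g' = -0.8059 → ψ = 0.5706
Converged at ψ = 0.5706.
Then V = ψ·F = 0.5706·73.5 = 41.9 mol/h and L = F − V = 31.6 mol/h.

V = 41.9 mol/h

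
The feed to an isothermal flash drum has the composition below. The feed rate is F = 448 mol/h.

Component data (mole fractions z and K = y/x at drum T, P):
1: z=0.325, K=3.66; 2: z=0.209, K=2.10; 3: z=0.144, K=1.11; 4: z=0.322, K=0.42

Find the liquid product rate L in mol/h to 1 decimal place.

Newton–Raphson from ψ = 0.5:
  ψ = 0.500: g = 0.2713, g' = -0.745 → ψ = 0.864
  ψ = 0.864: g = 0.0201, g' = -0.715 → ψ = 0.892
Converged at ψ = 0.892.
Then V = ψ·F = 0.8918·448 = 399.5 mol/h and L = F − V = 48.5 mol/h.

L = 48.5 mol/h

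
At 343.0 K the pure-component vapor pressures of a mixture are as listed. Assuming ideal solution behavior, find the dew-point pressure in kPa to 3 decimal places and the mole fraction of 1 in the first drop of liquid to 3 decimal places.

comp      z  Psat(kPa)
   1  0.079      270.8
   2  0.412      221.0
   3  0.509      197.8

Pdew = 211.448 kPa, x_1 = 0.062

At the dew point ψ → 1, so Σzᵢ/Kᵢ = 1 with Kᵢ = Pᵢˢᵃᵗ/P ⇒ 1/P = Σzᵢ/Pᵢˢᵃᵗ.
1/P = 0.079/270.8 + 0.412/221.0 + 0.509/197.8 = 0.004729 ⇒ P = 211.448 kPa
xᵢ = zᵢP/Pᵢˢᵃᵗ ⇒ x_1 = 0.079·211.448/270.8 = 0.062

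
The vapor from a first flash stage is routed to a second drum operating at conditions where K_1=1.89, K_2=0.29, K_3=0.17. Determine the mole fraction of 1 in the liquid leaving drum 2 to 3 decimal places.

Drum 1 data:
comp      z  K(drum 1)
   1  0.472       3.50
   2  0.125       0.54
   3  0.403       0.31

Drum 1:
Rachford–Rice: g(ψ₁) = Σ zᵢ(Kᵢ−1)/(1+ψ₁(Kᵢ−1)) = 0.
Check two-phase: ΣzᵢKᵢ = 1.844 > 1 and Σzᵢ/Kᵢ = 1.666 > 1, so g(0) = 0.844 > 0 and g(1) = -0.666 < 0.
Newton iteration, ψ₁⁰ = 0.5:
  ψ₁ = 0.500: g = 0.0252, g' = -1.075 → ψ₁ = 0.523
  ψ₁ = 0.523: g = 0.0001, g' = -1.070 → ψ₁ = 0.524
Converged at ψ₁ = 0.524.
Drum-1 compositions:
  1: x = 0.204, y = 0.716
  2: x = 0.165, y = 0.089
  3: x = 0.631, y = 0.196
Drum-2 feed = drum-1 vapor: z₂ = (0.7155, 0.0889, 0.1956).
Drum 2:
Rachford–Rice: g(ψ₂) = Σ zᵢ(Kᵢ−1)/(1+ψ₂(Kᵢ−1)) = 0.
g(0) = ΣzᵢKᵢ − 1 = 0.411 and g(1) = 1 − Σzᵢ/Kᵢ = -0.836, so a root lies in (0, 1).
Newton–Raphson from ψ₂ = 0.65:
  ψ₂ = 0.650: g = -0.0663, g' = -1.017 → ψ₂ = 0.585
  ψ₂ = 0.585: g = -0.0046, g' = -0.885 → ψ₂ = 0.580
Converged at ψ₂ = 0.580.
  1: x = 0.472, y = 0.892
  2: x = 0.151, y = 0.044
  3: x = 0.377, y = 0.064

x_1 (drum 2) = 0.472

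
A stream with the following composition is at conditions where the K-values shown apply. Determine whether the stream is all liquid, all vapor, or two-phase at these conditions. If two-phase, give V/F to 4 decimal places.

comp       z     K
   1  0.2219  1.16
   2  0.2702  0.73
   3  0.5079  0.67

all liquid

ΣzᵢKᵢ = 0.7949; Σzᵢ/Kᵢ = 1.3195.
Since ΣzᵢKᵢ < 1 the mixture is below its bubble point — single liquid phase.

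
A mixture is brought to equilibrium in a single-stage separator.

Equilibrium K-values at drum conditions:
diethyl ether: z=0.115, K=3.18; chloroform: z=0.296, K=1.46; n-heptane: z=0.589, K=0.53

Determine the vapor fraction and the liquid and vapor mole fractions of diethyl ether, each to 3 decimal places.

ψ = 0.187, x_diethyl ether = 0.082, y_diethyl ether = 0.260

Newton–Raphson from ψ = 0.41:
  ψ = 0.410: g = -0.0960, g' = -0.396 → ψ = 0.168
  ψ = 0.168: g = 0.0094, g' = -0.500 → ψ = 0.187
Converged at ψ = 0.187.
Compositions from xᵢ = zᵢ/(1+ψ(Kᵢ−1)), yᵢ = Kᵢxᵢ:
  diethyl ether: x = 0.082, y = 0.260
  chloroform: x = 0.273, y = 0.398
  n-heptane: x = 0.646, y = 0.342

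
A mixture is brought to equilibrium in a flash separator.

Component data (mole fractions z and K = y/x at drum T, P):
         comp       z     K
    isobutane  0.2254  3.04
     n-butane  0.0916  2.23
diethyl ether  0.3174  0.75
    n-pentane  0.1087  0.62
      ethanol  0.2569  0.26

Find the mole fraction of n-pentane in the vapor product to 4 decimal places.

y_n-pentane = 0.0756

Iterate (Newton) starting at ψ = 0.31:
  ψ = 0.3100: g = -0.01629, g' = -0.7050 → ψ = 0.2869
  ψ = 0.2869: g = 0.00015, g' = -0.7185 → ψ = 0.2871
Converged at ψ = 0.2871.
Compositions from xᵢ = zᵢ/(1+ψ(Kᵢ−1)), yᵢ = Kᵢxᵢ:
  isobutane: x = 0.1421, y = 0.4321
  n-butane: x = 0.0677, y = 0.1510
  diethyl ether: x = 0.3419, y = 0.2565
  n-pentane: x = 0.1220, y = 0.0756
  ethanol: x = 0.3262, y = 0.0848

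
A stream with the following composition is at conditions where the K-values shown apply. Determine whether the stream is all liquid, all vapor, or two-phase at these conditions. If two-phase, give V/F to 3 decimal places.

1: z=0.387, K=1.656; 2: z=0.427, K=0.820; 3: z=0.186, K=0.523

ΣzᵢKᵢ = 1.088; Σzᵢ/Kᵢ = 1.110.
Both exceed 1, so a two-phase solution exists.
Material balance + equilibrium reduce to Σ zᵢ(Kᵢ−1)/(1+ψ(Kᵢ−1)) = 0.
Newton–Raphson from ψ = 0.5:
  ψ = 0.500: g = -0.0098, g' = -0.184 → ψ = 0.447
Converged at ψ = 0.447.

two-phase, V/F = 0.447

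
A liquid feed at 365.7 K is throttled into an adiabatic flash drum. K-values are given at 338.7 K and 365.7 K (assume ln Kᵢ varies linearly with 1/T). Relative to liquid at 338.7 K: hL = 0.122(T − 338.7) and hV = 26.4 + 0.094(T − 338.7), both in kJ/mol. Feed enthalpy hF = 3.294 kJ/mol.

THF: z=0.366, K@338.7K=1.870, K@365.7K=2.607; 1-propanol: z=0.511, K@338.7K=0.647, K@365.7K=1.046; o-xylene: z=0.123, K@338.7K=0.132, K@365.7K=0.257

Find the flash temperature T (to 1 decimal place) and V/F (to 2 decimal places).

T = 340.0 K, V/F = 0.12

Adiabatic flash: solve Rachford–Rice at each trial T, then check hF = ψ·hV(T) + (1−ψ)·hL(T).
  T = 338.7 K: K = (1.870, 0.647, 0.132), RR gives ψ = 0.074, H_out = 1.944 kJ/mol
  T = 365.7 K: K = (2.607, 1.046, 0.257), RR gives ψ = 0.883, H_out = 25.938 kJ/mol
  T = 352.2 K: K = (2.222, 0.830, 0.187), RR gives ψ = 0.531, H_out = 15.453 kJ/mol
  T = 345.4 K: K = (2.041, 0.734, 0.157), RR gives ψ = 0.309, H_out = 8.914 kJ/mol
  T = 342.0 K: K = (1.953, 0.689, 0.144), RR gives ψ = 0.192, H_out = 5.441 kJ/mol
  T = 340.4 K: K = (1.913, 0.668, 0.138), RR gives ψ = 0.135, H_out = 3.763 kJ/mol
Linear interpolation between T = 338.7 (H_out = 1.944) and T = 340.4 (H_out = 3.763) on hF = 3.294 gives T ≈ 340.0 K, at which ψ = 0.12.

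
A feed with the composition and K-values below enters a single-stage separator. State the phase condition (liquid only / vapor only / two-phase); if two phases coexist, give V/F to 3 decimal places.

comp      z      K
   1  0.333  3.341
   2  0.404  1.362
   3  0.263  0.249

two-phase, V/F = 0.695

ΣzᵢKᵢ = 1.728; Σzᵢ/Kᵢ = 1.453.
Both exceed 1, so a two-phase solution exists.
Rachford–Rice: g(ψ) = Σ zᵢ(Kᵢ−1)/(1+ψ(Kᵢ−1)) = 0.
Newton iteration, ψ⁰ = 0.61:
  ψ = 0.610: g = 0.0764, g' = -0.850 → ψ = 0.700
  ψ = 0.700: g = -0.0042, g' = -0.955 → ψ = 0.695
Converged at ψ = 0.695.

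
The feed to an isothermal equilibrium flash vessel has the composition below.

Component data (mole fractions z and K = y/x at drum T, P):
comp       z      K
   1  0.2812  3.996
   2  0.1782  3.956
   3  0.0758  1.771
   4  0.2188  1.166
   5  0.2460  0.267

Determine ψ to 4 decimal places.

ψ = 0.8310

Material balance + equilibrium reduce to Σ zᵢ(Kᵢ−1)/(1+ψ(Kᵢ−1)) = 0.
g(0) = ΣzᵢKᵢ − 1 = 1.2837 and g(1) = 1 − Σzᵢ/Kᵢ = -0.2672, so a root lies in (0, 1).
Newton–Raphson from ψ = 0.5:
  ψ = 0.5000: g = 0.34091, g' = -1.0160 → ψ = 0.8355
  ψ = 0.8355: g = -0.00554, g' = -1.2363 → ψ = 0.8311
  ψ = 0.8311: g = -0.00003, g' = -1.2242 → ψ = 0.8310
Converged at ψ = 0.8310.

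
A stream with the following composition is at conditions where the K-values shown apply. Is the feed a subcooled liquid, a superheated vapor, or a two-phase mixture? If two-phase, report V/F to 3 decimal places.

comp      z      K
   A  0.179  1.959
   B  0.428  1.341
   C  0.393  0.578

two-phase, V/F = 0.635

ΣzᵢKᵢ = 1.152; Σzᵢ/Kᵢ = 1.090.
Both exceed 1, so a two-phase solution exists.
Rachford–Rice: g(ψ) = Σ zᵢ(Kᵢ−1)/(1+ψ(Kᵢ−1)) = 0.
Iterate (Newton) starting at ψ = 0.55:
  ψ = 0.550: g = 0.0193, g' = -0.225 → ψ = 0.636
  ψ = 0.636: g = -0.0001, g' = -0.228 → ψ = 0.635
Converged at ψ = 0.635.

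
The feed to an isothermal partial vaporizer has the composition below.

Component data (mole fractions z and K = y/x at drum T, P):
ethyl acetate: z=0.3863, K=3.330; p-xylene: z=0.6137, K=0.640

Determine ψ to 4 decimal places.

Newton iteration, ψ⁰ = 0.64:
  ψ = 0.6400: g = 0.07423, g' = -0.4722 → ψ = 0.7972
  ψ = 0.7972: g = 0.00513, g' = -0.4133 → ψ = 0.8096
  ψ = 0.8096: g = 0.00002, g' = -0.4102 → ψ = 0.8097
Converged at ψ = 0.8097.

ψ = 0.8097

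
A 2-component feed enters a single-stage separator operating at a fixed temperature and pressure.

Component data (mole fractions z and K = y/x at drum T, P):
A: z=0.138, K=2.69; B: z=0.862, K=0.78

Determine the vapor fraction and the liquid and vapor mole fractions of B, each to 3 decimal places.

Binary case is linear: z₁(K₁−1)(1+ψ(K₂−1)) + z₂(K₂−1)(1+ψ(K₁−1)) = 0
⇒ ψ = [z₁(K₁−1)+z₂(K₂−1)] / [−(K₁−1)(K₂−1)] = 0.0436/0.3718 = 0.117
Compositions from xᵢ = zᵢ/(1+ψ(Kᵢ−1)), yᵢ = Kᵢxᵢ:
  A: x = 0.115, y = 0.310
  B: x = 0.885, y = 0.690

ψ = 0.117, x_B = 0.885, y_B = 0.690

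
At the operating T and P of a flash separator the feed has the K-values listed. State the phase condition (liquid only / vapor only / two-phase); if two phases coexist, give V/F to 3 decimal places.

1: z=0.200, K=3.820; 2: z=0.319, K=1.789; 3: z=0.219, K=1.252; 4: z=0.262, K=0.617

ΣzᵢKᵢ = 1.771; Σzᵢ/Kᵢ = 0.830.
Since Σzᵢ/Kᵢ < 1 the mixture is above its dew point — single vapor phase.

vapor only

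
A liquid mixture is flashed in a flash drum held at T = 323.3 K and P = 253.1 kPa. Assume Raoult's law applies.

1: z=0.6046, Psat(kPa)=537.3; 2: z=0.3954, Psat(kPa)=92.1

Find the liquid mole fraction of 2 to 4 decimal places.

Raoult's law: Kᵢ = Pᵢˢᵃᵗ/P = Pᵢˢᵃᵗ/253.1.
  K_1 = 537.3/253.1 = 2.122876, K_2 = 92.1/253.1 = 0.363888
Binary case is linear: z₁(K₁−1)(1+β(K₂−1)) + z₂(K₂−1)(1+β(K₁−1)) = 0
⇒ β = [z₁(K₁−1)+z₂(K₂−1)] / [−(K₁−1)(K₂−1)] = 0.42737/0.71428 = 0.5983
Compositions from xᵢ = zᵢ/(1+β(Kᵢ−1)), yᵢ = Kᵢxᵢ:
  1: x = 0.3616, y = 0.7677
  2: x = 0.6384, y = 0.2323

x_2 = 0.6384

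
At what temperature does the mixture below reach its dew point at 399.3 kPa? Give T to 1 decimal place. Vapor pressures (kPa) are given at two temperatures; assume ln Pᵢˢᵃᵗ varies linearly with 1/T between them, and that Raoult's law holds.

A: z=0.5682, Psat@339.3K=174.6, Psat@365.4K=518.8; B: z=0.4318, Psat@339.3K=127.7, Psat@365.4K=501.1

Dew-point temperature: Σzᵢ·P/Pᵢˢᵃᵗ(T) = 1. Interpolate ln Pᵢˢᵃᵗ = aᵢ + bᵢ/T.
  T = 339.3 K: ΣzᵢP/Pᵢˢᵃᵗ = 2.6496
  T = 365.4 K: ΣzᵢP/Pᵢˢᵃᵗ = 0.7814
  T = 352.4 K: ΣzᵢP/Pᵢˢᵃᵗ = 1.4001
  T = 358.9 K: ΣzᵢP/Pᵢˢᵃᵗ = 1.0399
  T = 362.1 K: ΣzᵢP/Pᵢˢᵃᵗ = 0.9021
  T = 360.5 K: ΣzᵢP/Pᵢˢᵃᵗ = 0.9682
Interpolating between 358.9 K and 360.5 K gives T ≈ 359.8 K.

T = 359.8 K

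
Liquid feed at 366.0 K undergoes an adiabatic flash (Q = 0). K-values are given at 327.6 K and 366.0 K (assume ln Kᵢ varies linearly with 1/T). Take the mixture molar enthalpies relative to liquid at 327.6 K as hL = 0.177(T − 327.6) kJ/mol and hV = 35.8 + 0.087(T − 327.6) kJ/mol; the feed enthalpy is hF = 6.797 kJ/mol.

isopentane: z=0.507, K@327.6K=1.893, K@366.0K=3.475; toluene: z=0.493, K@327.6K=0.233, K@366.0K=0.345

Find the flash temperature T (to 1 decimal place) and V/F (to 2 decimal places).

T = 330.8 K, V/F = 0.18

Adiabatic flash: solve Rachford–Rice at each trial T, then check hF = ψ·hV(T) + (1−ψ)·hL(T).
  T = 327.6 K: K = (1.893, 0.233), RR gives ψ = 0.109, H_out = 3.900 kJ/mol
  T = 366.0 K: K = (3.475, 0.345), RR gives ψ = 0.575, H_out = 25.390 kJ/mol
  T = 346.8 K: K = (2.608, 0.287), RR gives ψ = 0.404, H_out = 17.169 kJ/mol
  T = 337.2 K: K = (2.232, 0.259), RR gives ψ = 0.284, H_out = 11.631 kJ/mol
  T = 332.4 K: K = (2.058, 0.246), RR gives ψ = 0.206, H_out = 8.150 kJ/mol
  T = 330.0 K: K = (1.974, 0.239), RR gives ψ = 0.161, H_out = 6.142 kJ/mol
Linear interpolation between T = 330.0 (H_out = 6.142) and T = 332.4 (H_out = 8.150) on hF = 6.797 gives T ≈ 330.8 K, at which ψ = 0.18.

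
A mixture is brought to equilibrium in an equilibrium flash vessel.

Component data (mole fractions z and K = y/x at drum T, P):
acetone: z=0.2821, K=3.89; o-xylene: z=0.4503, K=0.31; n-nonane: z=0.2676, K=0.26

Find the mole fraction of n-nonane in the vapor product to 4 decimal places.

y_n-nonane = 0.0782

Newton–Raphson from V/F = 0.5:
  V/F = 0.5000: g = -0.45524, g' = -1.2630 → V/F = 0.1396
  V/F = 0.1396: g = 0.01630, g' = -1.6411 → V/F = 0.1495
  V/F = 0.1495: g = 0.00020, g' = -1.6007 → V/F = 0.1496
Converged at V/F = 0.1496.
Compositions from xᵢ = zᵢ/(1+V/F(Kᵢ−1)), yᵢ = Kᵢxᵢ:
  acetone: x = 0.1969, y = 0.7661
  o-xylene: x = 0.5021, y = 0.1557
  n-nonane: x = 0.3009, y = 0.0782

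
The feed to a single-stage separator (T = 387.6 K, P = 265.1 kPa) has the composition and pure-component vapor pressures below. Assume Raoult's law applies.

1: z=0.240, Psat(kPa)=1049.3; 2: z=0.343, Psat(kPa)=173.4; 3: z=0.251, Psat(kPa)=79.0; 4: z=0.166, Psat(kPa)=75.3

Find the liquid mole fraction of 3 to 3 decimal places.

x_3 = 0.287

Raoult's law: Kᵢ = Pᵢˢᵃᵗ/P = Pᵢˢᵃᵗ/265.1.
  K_1 = 1049.3/265.1 = 3.95813, K_2 = 173.4/265.1 = 0.65409, K_3 = 79.0/265.1 = 0.29800, K_4 = 75.3/265.1 = 0.28404
Rachford–Rice: g(ψ) = Σ zᵢ(Kᵢ−1)/(1+ψ(Kᵢ−1)) = 0.
Feasibility: ΣzᵢKᵢ = 1.296, Σzᵢ/Kᵢ = 2.012 — both > 1, two phases present.
Iterate (Newton) starting at ψ = 0.51:
  ψ = 0.510: g = -0.3227, g' = -0.905 → ψ = 0.154
  ψ = 0.154: g = 0.0319, g' = -1.302 → ψ = 0.178
  ψ = 0.178: g = 0.0010, g' = -1.221 → ψ = 0.179
Converged at ψ = 0.179.
Compositions from xᵢ = zᵢ/(1+ψ(Kᵢ−1)), yᵢ = Kᵢxᵢ:
  1: x = 0.157, y = 0.621
  2: x = 0.366, y = 0.239
  3: x = 0.287, y = 0.086
  4: x = 0.190, y = 0.054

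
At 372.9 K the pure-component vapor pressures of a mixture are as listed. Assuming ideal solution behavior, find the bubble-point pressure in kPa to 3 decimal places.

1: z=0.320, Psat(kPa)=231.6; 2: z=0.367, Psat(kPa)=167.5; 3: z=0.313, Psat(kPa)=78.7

At the bubble point ψ → 0, so ΣzᵢKᵢ = 1 with Kᵢ = Pᵢˢᵃᵗ/P ⇒ P = ΣzᵢPᵢˢᵃᵗ.
P = 0.320·231.6 + 0.367·167.5 + 0.313·78.7 = 160.218 kPa

Pbub = 160.218 kPa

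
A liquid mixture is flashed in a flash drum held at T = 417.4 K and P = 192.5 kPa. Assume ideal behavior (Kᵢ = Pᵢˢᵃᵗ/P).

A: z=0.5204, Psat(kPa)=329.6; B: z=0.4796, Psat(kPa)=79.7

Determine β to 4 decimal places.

β = 0.2147

Raoult's law: Kᵢ = Pᵢˢᵃᵗ/P = Pᵢˢᵃᵗ/192.5.
  K_A = 329.6/192.5 = 1.712208, K_B = 79.7/192.5 = 0.414026
Binary case is linear: z₁(K₁−1)(1+β(K₂−1)) + z₂(K₂−1)(1+β(K₁−1)) = 0
⇒ β = [z₁(K₁−1)+z₂(K₂−1)] / [−(K₁−1)(K₂−1)] = 0.08960/0.41734 = 0.2147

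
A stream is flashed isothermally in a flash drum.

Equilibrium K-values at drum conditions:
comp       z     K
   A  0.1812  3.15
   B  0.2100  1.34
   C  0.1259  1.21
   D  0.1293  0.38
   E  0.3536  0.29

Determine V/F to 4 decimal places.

V/F = 0.1742

Newton–Raphson from V/F = 0.5:
  V/F = 0.5000: g = -0.23271, g' = -0.7497 → V/F = 0.1896
  V/F = 0.1896: g = -0.01167, g' = -0.7511 → V/F = 0.1740
  V/F = 0.1740: g = 0.00010, g' = -0.7649 → V/F = 0.1742
Converged at V/F = 0.1742.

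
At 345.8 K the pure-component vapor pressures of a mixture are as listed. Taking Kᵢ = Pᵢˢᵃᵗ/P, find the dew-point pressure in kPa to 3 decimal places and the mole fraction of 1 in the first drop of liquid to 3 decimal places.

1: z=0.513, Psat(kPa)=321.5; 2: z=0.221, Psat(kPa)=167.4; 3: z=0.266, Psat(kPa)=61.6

At the dew point ψ → 1, so Σzᵢ/Kᵢ = 1 with Kᵢ = Pᵢˢᵃᵗ/P ⇒ 1/P = Σzᵢ/Pᵢˢᵃᵗ.
1/P = 0.513/321.5 + 0.221/167.4 + 0.266/61.6 = 0.007234 ⇒ P = 138.236 kPa
xᵢ = zᵢP/Pᵢˢᵃᵗ ⇒ x_1 = 0.513·138.236/321.5 = 0.221

Pdew = 138.236 kPa, x_1 = 0.221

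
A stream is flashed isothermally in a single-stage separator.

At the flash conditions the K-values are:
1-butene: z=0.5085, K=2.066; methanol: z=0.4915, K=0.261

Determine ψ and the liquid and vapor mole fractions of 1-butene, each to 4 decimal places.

Let ψ = V/F and solve Σ zᵢ(Kᵢ−1)/(1+ψ(Kᵢ−1)) = 0.
g(0) = ΣzᵢKᵢ − 1 = 0.1788 and g(1) = 1 − Σzᵢ/Kᵢ = -1.1293, so a root lies in (0, 1).
Binary case is linear: z₁(K₁−1)(1+ψ(K₂−1)) + z₂(K₂−1)(1+ψ(K₁−1)) = 0
⇒ ψ = [z₁(K₁−1)+z₂(K₂−1)] / [−(K₁−1)(K₂−1)] = 0.17884/0.78777 = 0.2270
Compositions from xᵢ = zᵢ/(1+ψ(Kᵢ−1)), yᵢ = Kᵢxᵢ:
  1-butene: x = 0.4094, y = 0.8459
  methanol: x = 0.5906, y = 0.1541

ψ = 0.2270, x_1-butene = 0.4094, y_1-butene = 0.8459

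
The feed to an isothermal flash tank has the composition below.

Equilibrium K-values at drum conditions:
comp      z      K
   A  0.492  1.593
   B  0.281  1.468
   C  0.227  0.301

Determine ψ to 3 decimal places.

Material balance + equilibrium reduce to Σ zᵢ(Kᵢ−1)/(1+ψ(Kᵢ−1)) = 0.
Check two-phase: ΣzᵢKᵢ = 1.265 > 1 and Σzᵢ/Kᵢ = 1.254 > 1, so g(0) = 0.265 > 0 and g(1) = -0.254 < 0.
Newton–Raphson from ψ = 0.5:
  ψ = 0.500: g = 0.0877, g' = -0.405 → ψ = 0.716
  ψ = 0.716: g = -0.0145, g' = -0.565 → ψ = 0.691
  ψ = 0.691: g = -0.0004, g' = -0.537 → ψ = 0.690
Converged at ψ = 0.690.

ψ = 0.690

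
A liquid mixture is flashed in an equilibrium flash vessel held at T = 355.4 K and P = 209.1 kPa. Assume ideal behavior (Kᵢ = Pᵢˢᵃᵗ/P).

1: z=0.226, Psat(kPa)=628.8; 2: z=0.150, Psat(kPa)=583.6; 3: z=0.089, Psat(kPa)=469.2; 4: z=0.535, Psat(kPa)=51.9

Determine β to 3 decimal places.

Raoult's law: Kᵢ = Pᵢˢᵃᵗ/P = Pᵢˢᵃᵗ/209.1.
  K_1 = 628.8/209.1 = 3.00717, K_2 = 583.6/209.1 = 2.79101, K_3 = 469.2/209.1 = 2.24390, K_4 = 51.9/209.1 = 0.24821
Material balance + equilibrium reduce to Σ zᵢ(Kᵢ−1)/(1+β(Kᵢ−1)) = 0.
g(0) = ΣzᵢKᵢ − 1 = 0.431 and g(1) = 1 − Σzᵢ/Kᵢ = -1.324, so a root lies in (0, 1).
Newton iteration, β⁰ = 0.5:
  β = 0.500: g = -0.2081, g' = -1.189 → β = 0.325
  β = 0.325: g = -0.0091, g' = -1.125 → β = 0.317
Converged at β = 0.317.

β = 0.317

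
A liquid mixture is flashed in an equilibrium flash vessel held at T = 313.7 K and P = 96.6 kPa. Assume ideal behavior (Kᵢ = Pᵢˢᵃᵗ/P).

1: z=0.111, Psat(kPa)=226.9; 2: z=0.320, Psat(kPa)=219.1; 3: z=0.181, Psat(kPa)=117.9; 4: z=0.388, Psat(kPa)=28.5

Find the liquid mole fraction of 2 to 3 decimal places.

x_2 = 0.207

Raoult's law: Kᵢ = Pᵢˢᵃᵗ/P = Pᵢˢᵃᵗ/96.6.
  K_1 = 226.9/96.6 = 2.34886, K_2 = 219.1/96.6 = 2.26812, K_3 = 117.9/96.6 = 1.22050, K_4 = 28.5/96.6 = 0.29503
Let ψ = V/F and solve Σ zᵢ(Kᵢ−1)/(1+ψ(Kᵢ−1)) = 0.
Check two-phase: ΣzᵢKᵢ = 1.322 > 1 and Σzᵢ/Kᵢ = 1.652 > 1, so g(0) = 0.322 > 0 and g(1) = -0.652 < 0.
Newton iteration, ψ⁰ = 0.62:
  ψ = 0.620: g = -0.1421, g' = -0.837 → ψ = 0.450
  ψ = 0.450: g = -0.0129, g' = -0.708 → ψ = 0.432
Converged at ψ = 0.432.
Compositions from xᵢ = zᵢ/(1+ψ(Kᵢ−1)), yᵢ = Kᵢxᵢ:
  1: x = 0.070, y = 0.165
  2: x = 0.207, y = 0.469
  3: x = 0.165, y = 0.202
  4: x = 0.558, y = 0.165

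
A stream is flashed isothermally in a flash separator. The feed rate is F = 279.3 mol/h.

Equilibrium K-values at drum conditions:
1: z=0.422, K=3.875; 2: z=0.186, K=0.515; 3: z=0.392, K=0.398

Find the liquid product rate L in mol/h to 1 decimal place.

Iterate (Newton) starting at ψ = 0.5:
  ψ = 0.500: g = 0.0411, g' = -0.954 → ψ = 0.543
  ψ = 0.543: g = 0.0006, g' = -0.926 → ψ = 0.544
Converged at ψ = 0.544.
Then V = ψ·F = 0.5437·279.3 = 151.9 mol/h and L = F − V = 127.4 mol/h.

L = 127.4 mol/h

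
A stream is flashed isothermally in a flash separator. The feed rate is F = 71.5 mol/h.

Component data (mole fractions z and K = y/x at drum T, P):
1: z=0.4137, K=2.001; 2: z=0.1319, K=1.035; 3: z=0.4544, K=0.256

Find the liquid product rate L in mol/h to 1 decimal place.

L = 62.6 mol/h

Rachford–Rice: g(V/F) = Σ zᵢ(Kᵢ−1)/(1+V/F(Kᵢ−1)) = 0.
Feasibility: ΣzᵢKᵢ = 1.0807, Σzᵢ/Kᵢ = 2.1092 — both > 1, two phases present.
Iterate (Newton) starting at V/F = 0.5:
  V/F = 0.5000: g = -0.25781, g' = -0.8220 → V/F = 0.1864
  V/F = 0.1864: g = -0.03891, g' = -0.6336 → V/F = 0.1250
  V/F = 0.1250: g = -0.00006, g' = -0.6334 → V/F = 0.1249
Converged at V/F = 0.1249.
Then V = V/F·F = 0.1249·71.5 = 8.9 mol/h and L = F − V = 62.6 mol/h.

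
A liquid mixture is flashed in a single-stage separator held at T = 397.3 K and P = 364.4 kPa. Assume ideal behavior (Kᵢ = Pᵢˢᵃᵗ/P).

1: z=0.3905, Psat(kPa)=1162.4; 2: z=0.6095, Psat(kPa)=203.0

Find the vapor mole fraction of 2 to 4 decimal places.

Raoult's law: Kᵢ = Pᵢˢᵃᵗ/P = Pᵢˢᵃᵗ/364.4.
  K_1 = 1162.4/364.4 = 3.189901, K_2 = 203.0/364.4 = 0.557080
Iterate (Newton) starting at ψ = 0.5:
  ψ = 0.5000: g = 0.06145, g' = -0.6240 → ψ = 0.5985
  ψ = 0.5985: g = 0.00277, g' = -0.5721 → ψ = 0.6033
Converged at ψ = 0.6033.
Compositions from xᵢ = zᵢ/(1+ψ(Kᵢ−1)), yᵢ = Kᵢxᵢ:
  1: x = 0.1682, y = 0.5366
  2: x = 0.8318, y = 0.4634

y_2 = 0.4634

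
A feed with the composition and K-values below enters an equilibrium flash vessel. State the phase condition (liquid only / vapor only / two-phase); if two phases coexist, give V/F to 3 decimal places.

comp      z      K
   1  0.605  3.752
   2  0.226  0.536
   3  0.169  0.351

two-phase, V/F = 0.937

ΣzᵢKᵢ = 2.450; Σzᵢ/Kᵢ = 1.064.
Both exceed 1, so a two-phase solution exists.
Newton–Raphson from ψ = 0.41:
  ψ = 0.410: g = 0.5033, g' = -1.218 → ψ = 0.823
  ψ = 0.823: g = 0.1046, g' = -0.885 → ψ = 0.941
  ψ = 0.941: g = -0.0045, g' = -0.979 → ψ = 0.937
Converged at ψ = 0.937.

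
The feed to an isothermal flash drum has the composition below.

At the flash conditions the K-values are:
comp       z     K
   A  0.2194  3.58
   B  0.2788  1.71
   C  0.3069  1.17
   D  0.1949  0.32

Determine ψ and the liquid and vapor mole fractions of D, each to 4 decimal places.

ψ = 0.8934, x_D = 0.4966, y_D = 0.1589

Rachford–Rice: g(ψ) = Σ zᵢ(Kᵢ−1)/(1+ψ(Kᵢ−1)) = 0.
Check two-phase: ΣzᵢKᵢ = 1.6836 > 1 and Σzᵢ/Kᵢ = 1.0957 > 1, so g(0) = 0.6836 > 0 and g(1) = -0.0957 < 0.
Newton iteration, ψ⁰ = 0.3:
  ψ = 0.3000: g = 0.36541, g' = -0.7098 → ψ = 0.8148
  ψ = 0.8148: g = 0.05651, g' = -0.6682 → ψ = 0.8994
  ψ = 0.8994: g = -0.00465, g' = -0.7888 → ψ = 0.8935
  ψ = 0.8935: g = -0.00003, g' = -0.7781 → ψ = 0.8934
Converged at ψ = 0.8934.
Compositions from xᵢ = zᵢ/(1+ψ(Kᵢ−1)), yᵢ = Kᵢxᵢ:
  A: x = 0.0664, y = 0.2377
  B: x = 0.1706, y = 0.2917
  C: x = 0.2664, y = 0.3117
  D: x = 0.4966, y = 0.1589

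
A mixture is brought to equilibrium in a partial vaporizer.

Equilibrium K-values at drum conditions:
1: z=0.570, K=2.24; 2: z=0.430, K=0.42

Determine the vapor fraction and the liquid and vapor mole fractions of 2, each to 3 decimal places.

ψ = 0.636, x_2 = 0.681, y_2 = 0.286

Rachford–Rice: g(ψ) = Σ zᵢ(Kᵢ−1)/(1+ψ(Kᵢ−1)) = 0.
Check two-phase: ΣzᵢKᵢ = 1.457 > 1 and Σzᵢ/Kᵢ = 1.278 > 1, so g(0) = 0.457 > 0 and g(1) = -0.278 < 0.
Binary case is linear: z₁(K₁−1)(1+ψ(K₂−1)) + z₂(K₂−1)(1+ψ(K₁−1)) = 0
⇒ ψ = [z₁(K₁−1)+z₂(K₂−1)] / [−(K₁−1)(K₂−1)] = 0.4574/0.7192 = 0.636
Compositions from xᵢ = zᵢ/(1+ψ(Kᵢ−1)), yᵢ = Kᵢxᵢ:
  1: x = 0.319, y = 0.714
  2: x = 0.681, y = 0.286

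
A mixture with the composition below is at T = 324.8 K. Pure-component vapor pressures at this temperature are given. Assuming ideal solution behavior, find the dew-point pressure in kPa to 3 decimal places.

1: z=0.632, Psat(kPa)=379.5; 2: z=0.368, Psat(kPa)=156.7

Pdew = 249.141 kPa

At the dew point ψ → 1, so Σzᵢ/Kᵢ = 1 with Kᵢ = Pᵢˢᵃᵗ/P ⇒ 1/P = Σzᵢ/Pᵢˢᵃᵗ.
1/P = 0.632/379.5 + 0.368/156.7 = 0.004014 ⇒ P = 249.141 kPa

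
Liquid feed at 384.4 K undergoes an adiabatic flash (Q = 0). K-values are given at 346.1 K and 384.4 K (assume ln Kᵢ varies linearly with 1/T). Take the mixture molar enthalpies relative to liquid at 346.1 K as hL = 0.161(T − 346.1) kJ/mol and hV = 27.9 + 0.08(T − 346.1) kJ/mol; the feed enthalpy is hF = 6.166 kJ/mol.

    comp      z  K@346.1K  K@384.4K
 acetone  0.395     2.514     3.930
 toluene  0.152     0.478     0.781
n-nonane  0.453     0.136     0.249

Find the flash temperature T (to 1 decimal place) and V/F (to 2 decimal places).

T = 353.7 K, V/F = 0.18

Adiabatic flash: solve Rachford–Rice at each trial T, then check hF = ψ·hV(T) + (1−ψ)·hL(T).
  T = 346.1 K: K = (2.514, 0.478, 0.136), RR gives ψ = 0.106, H_out = 2.969 kJ/mol
  T = 384.4 K: K = (3.930, 0.781, 0.249), RR gives ψ = 0.408, H_out = 16.286 kJ/mol
  T = 365.2 K: K = (3.178, 0.619, 0.187), RR gives ψ = 0.274, H_out = 10.298 kJ/mol
  T = 355.6 K: K = (2.834, 0.545, 0.160), RR gives ψ = 0.197, H_out = 6.879 kJ/mol
  T = 350.9 K: K = (2.673, 0.511, 0.148), RR gives ψ = 0.155, H_out = 5.027 kJ/mol
  T = 353.2 K: K = (2.751, 0.528, 0.154), RR gives ψ = 0.176, H_out = 5.951 kJ/mol
  T = 354.4 K: K = (2.792, 0.536, 0.157), RR gives ψ = 0.187, H_out = 6.419 kJ/mol
  T = 353.8 K: K = (2.772, 0.532, 0.155), RR gives ψ = 0.181, H_out = 6.186 kJ/mol
Linear interpolation between T = 353.2 (H_out = 5.951) and T = 353.8 (H_out = 6.186) on hF = 6.166 gives T ≈ 353.7 K, at which ψ = 0.18.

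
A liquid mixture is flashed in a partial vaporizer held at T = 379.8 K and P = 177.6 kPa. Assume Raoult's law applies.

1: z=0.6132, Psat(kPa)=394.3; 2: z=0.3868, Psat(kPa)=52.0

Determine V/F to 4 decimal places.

Raoult's law: Kᵢ = Pᵢˢᵃᵗ/P = Pᵢˢᵃᵗ/177.6.
  K_1 = 394.3/177.6 = 2.220158, K_2 = 52.0/177.6 = 0.292793
Rachford–Rice: g(V/F) = Σ zᵢ(Kᵢ−1)/(1+V/F(Kᵢ−1)) = 0.
Feasibility: ΣzᵢKᵢ = 1.4747, Σzᵢ/Kᵢ = 1.5973 — both > 1, two phases present.
Newton iteration, V/F⁰ = 0.5:
  V/F = 0.5000: g = 0.04151, g' = -0.8152 → V/F = 0.5509
  V/F = 0.5509: g = -0.00072, g' = -0.8457 → V/F = 0.5501
Converged at V/F = 0.5501.

V/F = 0.5501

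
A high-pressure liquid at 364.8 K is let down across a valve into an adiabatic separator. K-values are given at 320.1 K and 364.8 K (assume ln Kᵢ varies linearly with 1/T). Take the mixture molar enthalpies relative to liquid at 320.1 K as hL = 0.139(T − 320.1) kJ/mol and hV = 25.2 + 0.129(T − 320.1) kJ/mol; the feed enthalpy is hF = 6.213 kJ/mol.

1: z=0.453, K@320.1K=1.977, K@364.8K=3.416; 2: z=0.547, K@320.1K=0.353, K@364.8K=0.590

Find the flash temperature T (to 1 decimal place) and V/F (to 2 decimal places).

Adiabatic flash: solve Rachford–Rice at each trial T, then check hF = ψ·hV(T) + (1−ψ)·hL(T).
  T = 320.1 K: K = (1.977, 0.353), RR gives ψ = 0.140, H_out = 3.535 kJ/mol
  T = 364.8 K: K = (3.416, 0.590), RR gives ψ = 0.878, H_out = 27.958 kJ/mol
  T = 342.5 K: K = (2.647, 0.464), RR gives ψ = 0.514, H_out = 15.941 kJ/mol
  T = 331.3 K: K = (2.299, 0.407), RR gives ψ = 0.342, H_out = 10.149 kJ/mol
  T = 325.7 K: K = (2.135, 0.379), RR gives ψ = 0.248, H_out = 7.010 kJ/mol
  T = 322.9 K: K = (2.055, 0.366), RR gives ψ = 0.196, H_out = 5.326 kJ/mol
  T = 324.3 K: K = (2.095, 0.373), RR gives ψ = 0.222, H_out = 6.180 kJ/mol
Linear interpolation between T = 324.3 (H_out = 6.180) and T = 325.7 (H_out = 7.010) on hF = 6.213 gives T ≈ 324.4 K, at which ψ = 0.22.

T = 324.4 K, V/F = 0.22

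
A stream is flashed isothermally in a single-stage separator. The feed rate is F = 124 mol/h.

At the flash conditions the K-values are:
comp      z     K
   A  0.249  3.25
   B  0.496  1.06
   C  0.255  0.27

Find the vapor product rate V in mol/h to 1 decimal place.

Material balance + equilibrium reduce to Σ zᵢ(Kᵢ−1)/(1+β(Kᵢ−1)) = 0.
Check two-phase: ΣzᵢKᵢ = 1.404 > 1 and Σzᵢ/Kᵢ = 1.489 > 1, so g(0) = 0.404 > 0 and g(1) = -0.489 < 0.
Newton iteration, β⁰ = 0.5:
  β = 0.500: g = -0.0006, g' = -0.618 → β = 0.499
Converged at β = 0.499.
Then V = β·F = 0.4990·124 = 61.9 mol/h and L = F − V = 62.1 mol/h.

V = 61.9 mol/h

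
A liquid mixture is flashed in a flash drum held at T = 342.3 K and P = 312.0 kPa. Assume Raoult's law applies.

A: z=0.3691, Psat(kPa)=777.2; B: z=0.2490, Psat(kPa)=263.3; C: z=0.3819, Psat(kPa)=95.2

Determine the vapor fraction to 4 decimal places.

Raoult's law: Kᵢ = Pᵢˢᵃᵗ/P = Pᵢˢᵃᵗ/312.0.
  K_A = 777.2/312.0 = 2.491026, K_B = 263.3/312.0 = 0.843910, K_C = 95.2/312.0 = 0.305128
Newton iteration, ψ⁰ = 0.32:
  ψ = 0.3200: g = -0.00959, g' = -0.6877 → ψ = 0.3061
Converged at ψ = 0.3061.

ψ = 0.3061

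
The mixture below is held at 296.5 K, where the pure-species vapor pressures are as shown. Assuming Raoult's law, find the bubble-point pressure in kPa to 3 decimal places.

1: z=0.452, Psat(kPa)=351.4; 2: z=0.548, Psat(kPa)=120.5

At the bubble point ψ → 0, so ΣzᵢKᵢ = 1 with Kᵢ = Pᵢˢᵃᵗ/P ⇒ P = ΣzᵢPᵢˢᵃᵗ.
P = 0.452·351.4 + 0.548·120.5 = 224.867 kPa

Pbub = 224.867 kPa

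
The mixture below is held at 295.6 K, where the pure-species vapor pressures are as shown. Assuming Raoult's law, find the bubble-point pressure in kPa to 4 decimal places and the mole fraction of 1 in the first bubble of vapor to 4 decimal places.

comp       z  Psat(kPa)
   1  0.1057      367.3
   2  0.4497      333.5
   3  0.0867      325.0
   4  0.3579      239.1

Pbub = 302.5500 kPa, y_1 = 0.1283

At the bubble point ψ → 0, so ΣzᵢKᵢ = 1 with Kᵢ = Pᵢˢᵃᵗ/P ⇒ P = ΣzᵢPᵢˢᵃᵗ.
P = 0.1057·367.3 + 0.4497·333.5 + 0.0867·325.0 + 0.3579·239.1 = 302.5500 kPa
yᵢ = zᵢPᵢˢᵃᵗ/P ⇒ y_1 = 0.1057·367.3/302.5500 = 0.1283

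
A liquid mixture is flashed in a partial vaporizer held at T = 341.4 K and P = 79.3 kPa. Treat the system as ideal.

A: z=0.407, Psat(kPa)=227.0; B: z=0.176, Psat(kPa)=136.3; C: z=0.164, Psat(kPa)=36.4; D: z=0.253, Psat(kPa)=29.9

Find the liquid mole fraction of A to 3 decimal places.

x_A = 0.178

Raoult's law: Kᵢ = Pᵢˢᵃᵗ/P = Pᵢˢᵃᵗ/79.3.
  K_A = 227.0/79.3 = 2.86255, K_B = 136.3/79.3 = 1.71879, K_C = 36.4/79.3 = 0.45902, K_D = 29.9/79.3 = 0.37705
Rachford–Rice: g(ψ) = Σ zᵢ(Kᵢ−1)/(1+ψ(Kᵢ−1)) = 0.
Feasibility: ΣzᵢKᵢ = 1.638, Σzᵢ/Kᵢ = 1.273 — both > 1, two phases present.
Iterate (Newton) starting at ψ = 0.5:
  ψ = 0.500: g = 0.1351, g' = -0.725 → ψ = 0.686
  ψ = 0.686: g = 0.0010, g' = -0.734 → ψ = 0.688
Converged at ψ = 0.688.
Compositions from xᵢ = zᵢ/(1+ψ(Kᵢ−1)), yᵢ = Kᵢxᵢ:
  A: x = 0.178, y = 0.511
  B: x = 0.118, y = 0.202
  C: x = 0.261, y = 0.120
  D: x = 0.443, y = 0.167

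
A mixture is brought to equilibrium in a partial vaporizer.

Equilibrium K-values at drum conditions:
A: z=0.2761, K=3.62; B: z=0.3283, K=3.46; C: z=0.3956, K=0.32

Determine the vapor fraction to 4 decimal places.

Material balance + equilibrium reduce to Σ zᵢ(Kᵢ−1)/(1+ψ(Kᵢ−1)) = 0.
g(0) = ΣzᵢKᵢ − 1 = 1.2620 and g(1) = 1 − Σzᵢ/Kᵢ = -0.4074, so a root lies in (0, 1).
Newton iteration, ψ⁰ = 0.43:
  ψ = 0.4300: g = 0.35246, g' = -1.2536 → ψ = 0.7112
  ψ = 0.7112: g = 0.02547, g' = -1.1799 → ψ = 0.7327
  ψ = 0.7327: g = -0.00023, g' = -1.2019 → ψ = 0.7326
Converged at ψ = 0.7326.

ψ = 0.7326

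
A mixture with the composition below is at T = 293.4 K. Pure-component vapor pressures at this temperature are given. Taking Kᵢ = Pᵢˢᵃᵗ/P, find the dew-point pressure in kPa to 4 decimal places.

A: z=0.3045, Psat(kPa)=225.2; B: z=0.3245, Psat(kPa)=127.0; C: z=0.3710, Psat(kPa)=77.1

At the dew point ψ → 1, so Σzᵢ/Kᵢ = 1 with Kᵢ = Pᵢˢᵃᵗ/P ⇒ 1/P = Σzᵢ/Pᵢˢᵃᵗ.
1/P = 0.3045/225.2 + 0.3245/127.0 + 0.3710/77.1 = 0.0087192 ⇒ P = 114.6897 kPa

Pdew = 114.6897 kPa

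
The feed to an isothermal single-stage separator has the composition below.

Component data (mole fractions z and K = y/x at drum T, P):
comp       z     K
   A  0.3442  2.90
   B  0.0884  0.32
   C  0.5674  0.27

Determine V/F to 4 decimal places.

V/F = 0.1307

Newton iteration, V/F⁰ = 0.65:
  V/F = 0.6500: g = -0.60332, g' = -1.4750 → V/F = 0.2410
  V/F = 0.2410: g = -0.12590, g' = -1.0884 → V/F = 0.1253
  V/F = 0.1253: g = 0.00664, g' = -1.2258 → V/F = 0.1307
Converged at V/F = 0.1307.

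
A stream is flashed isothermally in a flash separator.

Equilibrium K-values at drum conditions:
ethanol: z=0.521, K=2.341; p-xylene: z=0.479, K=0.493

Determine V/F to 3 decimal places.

Material balance + equilibrium reduce to Σ zᵢ(Kᵢ−1)/(1+V/F(Kᵢ−1)) = 0.
Feasibility: ΣzᵢKᵢ = 1.456, Σzᵢ/Kᵢ = 1.194 — both > 1, two phases present.
Binary case is linear: z₁(K₁−1)(1+V/F(K₂−1)) + z₂(K₂−1)(1+V/F(K₁−1)) = 0
⇒ V/F = [z₁(K₁−1)+z₂(K₂−1)] / [−(K₁−1)(K₂−1)] = 0.4558/0.6799 = 0.670

V/F = 0.670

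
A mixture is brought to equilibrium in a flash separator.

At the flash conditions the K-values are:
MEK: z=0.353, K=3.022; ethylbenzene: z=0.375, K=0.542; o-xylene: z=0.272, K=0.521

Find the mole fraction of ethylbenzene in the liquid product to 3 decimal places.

Let ψ = V/F and solve Σ zᵢ(Kᵢ−1)/(1+ψ(Kᵢ−1)) = 0.
Check two-phase: ΣzᵢKᵢ = 1.412 > 1 and Σzᵢ/Kᵢ = 1.331 > 1, so g(0) = 0.412 > 0 and g(1) = -0.331 < 0.
Iterate (Newton) starting at ψ = 0.69:
  ψ = 0.690: g = -0.1477, g' = -0.559 → ψ = 0.426
  ψ = 0.426: g = 0.0066, g' = -0.637 → ψ = 0.436
Converged at ψ = 0.436.
Compositions from xᵢ = zᵢ/(1+ψ(Kᵢ−1)), yᵢ = Kᵢxᵢ:
  MEK: x = 0.188, y = 0.567
  ethylbenzene: x = 0.469, y = 0.254
  o-xylene: x = 0.344, y = 0.179

x_ethylbenzene = 0.469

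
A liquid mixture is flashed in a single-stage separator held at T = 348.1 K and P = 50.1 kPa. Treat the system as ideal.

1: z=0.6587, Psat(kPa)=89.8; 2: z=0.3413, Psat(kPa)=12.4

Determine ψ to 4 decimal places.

Raoult's law: Kᵢ = Pᵢˢᵃᵗ/P = Pᵢˢᵃᵗ/50.1.
  K_1 = 89.8/50.1 = 1.792415, K_2 = 12.4/50.1 = 0.247505
Let ψ = V/F and solve Σ zᵢ(Kᵢ−1)/(1+ψ(Kᵢ−1)) = 0.
Check two-phase: ΣzᵢKᵢ = 1.2651 > 1 and Σzᵢ/Kᵢ = 1.7465 > 1, so g(0) = 0.2651 > 0 and g(1) = -0.7465 < 0.
Binary case is linear: z₁(K₁−1)(1+ψ(K₂−1)) + z₂(K₂−1)(1+ψ(K₁−1)) = 0
⇒ ψ = [z₁(K₁−1)+z₂(K₂−1)] / [−(K₁−1)(K₂−1)] = 0.26514/0.59629 = 0.4446

ψ = 0.4446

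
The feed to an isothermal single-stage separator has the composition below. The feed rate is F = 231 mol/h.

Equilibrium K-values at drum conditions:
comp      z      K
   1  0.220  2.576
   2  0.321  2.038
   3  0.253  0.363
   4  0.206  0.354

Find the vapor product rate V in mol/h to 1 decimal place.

V = 109.2 mol/h

Rachford–Rice: g(β) = Σ zᵢ(Kᵢ−1)/(1+β(Kᵢ−1)) = 0.
Check two-phase: ΣzᵢKᵢ = 1.386 > 1 and Σzᵢ/Kᵢ = 1.522 > 1, so g(0) = 0.386 > 0 and g(1) = -0.522 < 0.
Iterate (Newton) starting at β = 0.5:
  β = 0.500: g = -0.0198, g' = -0.729 → β = 0.473
Converged at β = 0.473.
Then V = β·F = 0.4728·231 = 109.2 mol/h and L = F − V = 121.8 mol/h.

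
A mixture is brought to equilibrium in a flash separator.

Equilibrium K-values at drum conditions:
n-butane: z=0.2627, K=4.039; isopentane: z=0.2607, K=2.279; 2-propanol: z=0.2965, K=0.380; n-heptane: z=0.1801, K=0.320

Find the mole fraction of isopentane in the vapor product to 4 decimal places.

y_isopentane = 0.3434

Let β = V/F and solve Σ zᵢ(Kᵢ−1)/(1+β(Kᵢ−1)) = 0.
g(0) = ΣzᵢKᵢ − 1 = 0.8255 and g(1) = 1 − Σzᵢ/Kᵢ = -0.5225, so a root lies in (0, 1).
Newton iteration, β⁰ = 0.5:
  β = 0.5000: g = 0.06826, g' = -0.9714 → β = 0.5703
  β = 0.5703: g = 0.00050, g' = -0.9623 → β = 0.5708
Converged at β = 0.5708.
Compositions from xᵢ = zᵢ/(1+β(Kᵢ−1)), yᵢ = Kᵢxᵢ:
  n-butane: x = 0.0961, y = 0.3880
  isopentane: x = 0.1507, y = 0.3434
  2-propanol: x = 0.4589, y = 0.1744
  n-heptane: x = 0.2943, y = 0.0942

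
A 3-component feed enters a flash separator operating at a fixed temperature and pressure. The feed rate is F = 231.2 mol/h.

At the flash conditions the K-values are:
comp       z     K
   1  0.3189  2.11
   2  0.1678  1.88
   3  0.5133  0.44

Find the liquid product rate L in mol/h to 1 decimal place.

Material balance + equilibrium reduce to Σ zᵢ(Kᵢ−1)/(1+ψ(Kᵢ−1)) = 0.
Check two-phase: ΣzᵢKᵢ = 1.2142 > 1 and Σzᵢ/Kᵢ = 1.4070 > 1, so g(0) = 0.2142 > 0 and g(1) = -0.4070 < 0.
Iterate (Newton) starting at ψ = 0.5:
  ψ = 0.5000: g = -0.06905, g' = -0.5357 → ψ = 0.3711
  ψ = 0.3711: g = -0.00083, g' = -0.5274 → ψ = 0.3695
Converged at ψ = 0.3695.
Then V = ψ·F = 0.3695·231.2 = 85.4 mol/h and L = F − V = 145.8 mol/h.

L = 145.8 mol/h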